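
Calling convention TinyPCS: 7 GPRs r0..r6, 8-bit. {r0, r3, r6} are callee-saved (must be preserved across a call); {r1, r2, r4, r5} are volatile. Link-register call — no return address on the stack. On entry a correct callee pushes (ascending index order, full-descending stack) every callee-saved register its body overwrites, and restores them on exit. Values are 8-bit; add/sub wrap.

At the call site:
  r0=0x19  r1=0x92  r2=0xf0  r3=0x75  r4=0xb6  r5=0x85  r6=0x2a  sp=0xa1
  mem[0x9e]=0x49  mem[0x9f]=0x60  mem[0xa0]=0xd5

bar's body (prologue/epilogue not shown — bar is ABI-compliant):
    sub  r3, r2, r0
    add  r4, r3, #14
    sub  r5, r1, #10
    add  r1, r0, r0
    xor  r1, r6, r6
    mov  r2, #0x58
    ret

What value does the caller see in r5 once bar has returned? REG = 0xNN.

REG = 0x88

prologue: push r3 -> mem[0xa0]=0x75, sp=0xa0
body[0] sub  r3, r2, r0 -> r3=0xd7
body[1] add  r4, r3, #14 -> r4=0xe5
body[2] sub  r5, r1, #10 -> r5=0x88
body[3] add  r1, r0, r0 -> r1=0x32
body[4] xor  r1, r6, r6 -> r1=0x00
body[5] mov  r2, #0x58 -> r2=0x58
epilogue: pop r3=0x75, sp=0xa1
r5 is caller-saved -> body value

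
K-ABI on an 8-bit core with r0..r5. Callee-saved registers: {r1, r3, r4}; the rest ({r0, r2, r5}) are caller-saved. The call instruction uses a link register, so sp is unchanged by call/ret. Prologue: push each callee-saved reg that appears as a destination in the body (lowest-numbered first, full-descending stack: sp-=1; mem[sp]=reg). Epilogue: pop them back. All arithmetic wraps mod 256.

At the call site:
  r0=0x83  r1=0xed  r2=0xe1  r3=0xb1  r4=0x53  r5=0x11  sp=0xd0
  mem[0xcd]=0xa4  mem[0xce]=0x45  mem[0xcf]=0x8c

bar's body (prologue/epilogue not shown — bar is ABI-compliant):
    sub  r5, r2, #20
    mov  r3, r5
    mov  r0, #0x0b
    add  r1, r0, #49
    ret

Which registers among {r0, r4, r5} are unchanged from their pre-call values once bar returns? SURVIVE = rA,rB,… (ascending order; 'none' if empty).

prologue: push r1 -> mem[0xcf]=0xed, sp=0xcf
prologue: push r3 -> mem[0xce]=0xb1, sp=0xce
body[0] sub  r5, r2, #20 -> r5=0xcd
body[1] mov  r3, r5 -> r3=0xcd
body[2] mov  r0, #0x0b -> r0=0x0b
body[3] add  r1, r0, #49 -> r1=0x3c
epilogue: pop r3=0xb1, sp=0xcf
epilogue: pop r1=0xed, sp=0xd0
r0: caller-saved, written=True
r4: callee-saved, written=False
r5: caller-saved, written=True

SURVIVE = r4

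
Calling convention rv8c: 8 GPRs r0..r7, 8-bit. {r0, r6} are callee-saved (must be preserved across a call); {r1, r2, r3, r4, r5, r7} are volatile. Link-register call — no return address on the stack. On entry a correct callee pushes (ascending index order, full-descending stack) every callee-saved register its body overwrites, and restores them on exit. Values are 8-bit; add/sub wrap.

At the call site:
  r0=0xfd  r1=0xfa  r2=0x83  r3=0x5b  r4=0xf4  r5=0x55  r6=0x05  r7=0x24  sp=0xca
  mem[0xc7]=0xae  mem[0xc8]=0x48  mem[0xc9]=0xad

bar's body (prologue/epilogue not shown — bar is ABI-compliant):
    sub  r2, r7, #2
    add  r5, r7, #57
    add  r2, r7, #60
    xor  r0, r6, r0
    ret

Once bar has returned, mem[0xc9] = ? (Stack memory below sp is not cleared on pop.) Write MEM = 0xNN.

prologue: push r0 -> mem[0xc9]=0xfd, sp=0xc9
body[0] sub  r2, r7, #2 -> r2=0x22
body[1] add  r5, r7, #57 -> r5=0x5d
body[2] add  r2, r7, #60 -> r2=0x60
body[3] xor  r0, r6, r0 -> r0=0xf8
epilogue: pop r0=0xfd, sp=0xca
prologue pushed ['r0'] at ['0xc9']

MEM = 0xfd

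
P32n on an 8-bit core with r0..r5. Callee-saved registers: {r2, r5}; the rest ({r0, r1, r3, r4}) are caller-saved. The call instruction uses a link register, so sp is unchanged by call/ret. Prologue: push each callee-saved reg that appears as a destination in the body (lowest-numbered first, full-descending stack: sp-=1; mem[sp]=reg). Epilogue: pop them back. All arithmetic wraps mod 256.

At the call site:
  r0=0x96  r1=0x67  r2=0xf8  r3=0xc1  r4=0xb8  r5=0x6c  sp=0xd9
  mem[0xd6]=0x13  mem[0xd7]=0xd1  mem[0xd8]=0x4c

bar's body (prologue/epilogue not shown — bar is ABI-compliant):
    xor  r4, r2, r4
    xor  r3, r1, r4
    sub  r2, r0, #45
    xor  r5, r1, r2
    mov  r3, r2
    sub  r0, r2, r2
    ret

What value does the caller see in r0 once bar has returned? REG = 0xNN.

prologue: push r2 -> mem[0xd8]=0xf8, sp=0xd8
prologue: push r5 -> mem[0xd7]=0x6c, sp=0xd7
body[0] xor  r4, r2, r4 -> r4=0x40
body[1] xor  r3, r1, r4 -> r3=0x27
body[2] sub  r2, r0, #45 -> r2=0x69
body[3] xor  r5, r1, r2 -> r5=0x0e
body[4] mov  r3, r2 -> r3=0x69
body[5] sub  r0, r2, r2 -> r0=0x00
epilogue: pop r5=0x6c, sp=0xd8
epilogue: pop r2=0xf8, sp=0xd9
r0 is caller-saved -> body value

REG = 0x00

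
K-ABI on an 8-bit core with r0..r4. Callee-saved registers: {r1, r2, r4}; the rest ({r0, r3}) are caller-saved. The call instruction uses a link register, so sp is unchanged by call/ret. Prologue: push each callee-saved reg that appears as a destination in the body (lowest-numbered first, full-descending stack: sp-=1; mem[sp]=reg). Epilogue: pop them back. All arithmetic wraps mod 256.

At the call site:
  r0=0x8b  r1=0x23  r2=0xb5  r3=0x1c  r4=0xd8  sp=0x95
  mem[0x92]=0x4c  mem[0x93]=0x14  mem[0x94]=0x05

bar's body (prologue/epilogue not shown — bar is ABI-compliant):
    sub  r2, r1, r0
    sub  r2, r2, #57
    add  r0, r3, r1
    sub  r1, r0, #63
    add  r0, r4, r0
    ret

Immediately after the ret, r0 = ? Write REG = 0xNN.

REG = 0x17

prologue: push r1 → mem[0x94]=0x23, sp=0x94
prologue: push r2 → mem[0x93]=0xb5, sp=0x93
body[0] sub  r2, r1, r0 → r2=0x98
body[1] sub  r2, r2, #57 → r2=0x5f
body[2] add  r0, r3, r1 → r0=0x3f
body[3] sub  r1, r0, #63 → r1=0x00
body[4] add  r0, r4, r0 → r0=0x17
epilogue: pop r2=0xb5, sp=0x94
epilogue: pop r1=0x23, sp=0x95
r0 is caller-saved → body value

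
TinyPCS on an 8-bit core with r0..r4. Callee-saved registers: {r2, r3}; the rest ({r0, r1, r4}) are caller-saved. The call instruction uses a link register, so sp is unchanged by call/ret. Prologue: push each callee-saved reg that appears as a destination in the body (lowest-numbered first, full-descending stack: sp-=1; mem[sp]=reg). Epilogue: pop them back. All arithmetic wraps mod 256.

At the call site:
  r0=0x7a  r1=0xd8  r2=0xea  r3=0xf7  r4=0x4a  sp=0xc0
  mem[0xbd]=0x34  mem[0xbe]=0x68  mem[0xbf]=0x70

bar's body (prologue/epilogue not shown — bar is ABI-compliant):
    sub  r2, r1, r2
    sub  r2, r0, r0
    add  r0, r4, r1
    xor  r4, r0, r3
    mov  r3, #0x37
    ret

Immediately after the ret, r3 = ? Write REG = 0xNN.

REG = 0xf7

prologue: push r2 -> mem[0xbf]=0xea, sp=0xbf
prologue: push r3 -> mem[0xbe]=0xf7, sp=0xbe
body[0] sub  r2, r1, r2 -> r2=0xee
body[1] sub  r2, r0, r0 -> r2=0x00
body[2] add  r0, r4, r1 -> r0=0x22
body[3] xor  r4, r0, r3 -> r4=0xd5
body[4] mov  r3, #0x37 -> r3=0x37
epilogue: pop r3=0xf7, sp=0xbf
epilogue: pop r2=0xea, sp=0xc0
r3 is callee-saved -> restored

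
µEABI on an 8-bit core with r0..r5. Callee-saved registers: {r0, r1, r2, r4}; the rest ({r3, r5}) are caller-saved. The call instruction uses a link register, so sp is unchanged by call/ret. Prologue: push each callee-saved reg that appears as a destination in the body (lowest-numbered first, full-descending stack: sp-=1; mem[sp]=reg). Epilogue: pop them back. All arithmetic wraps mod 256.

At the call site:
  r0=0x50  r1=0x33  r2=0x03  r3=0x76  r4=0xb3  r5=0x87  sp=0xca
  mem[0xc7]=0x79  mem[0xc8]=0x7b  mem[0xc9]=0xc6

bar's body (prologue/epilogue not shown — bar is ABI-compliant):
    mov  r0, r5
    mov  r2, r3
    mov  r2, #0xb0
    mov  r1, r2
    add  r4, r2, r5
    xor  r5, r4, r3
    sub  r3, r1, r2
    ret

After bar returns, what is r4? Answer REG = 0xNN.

REG = 0xb3

prologue: push r0 -> mem[0xc9]=0x50, sp=0xc9
prologue: push r1 -> mem[0xc8]=0x33, sp=0xc8
prologue: push r2 -> mem[0xc7]=0x03, sp=0xc7
prologue: push r4 -> mem[0xc6]=0xb3, sp=0xc6
body[0] mov  r0, r5 -> r0=0x87
body[1] mov  r2, r3 -> r2=0x76
body[2] mov  r2, #0xb0 -> r2=0xb0
body[3] mov  r1, r2 -> r1=0xb0
body[4] add  r4, r2, r5 -> r4=0x37
body[5] xor  r5, r4, r3 -> r5=0x41
body[6] sub  r3, r1, r2 -> r3=0x00
epilogue: pop r4=0xb3, sp=0xc7
epilogue: pop r2=0x03, sp=0xc8
epilogue: pop r1=0x33, sp=0xc9
epilogue: pop r0=0x50, sp=0xca
r4 is callee-saved -> restored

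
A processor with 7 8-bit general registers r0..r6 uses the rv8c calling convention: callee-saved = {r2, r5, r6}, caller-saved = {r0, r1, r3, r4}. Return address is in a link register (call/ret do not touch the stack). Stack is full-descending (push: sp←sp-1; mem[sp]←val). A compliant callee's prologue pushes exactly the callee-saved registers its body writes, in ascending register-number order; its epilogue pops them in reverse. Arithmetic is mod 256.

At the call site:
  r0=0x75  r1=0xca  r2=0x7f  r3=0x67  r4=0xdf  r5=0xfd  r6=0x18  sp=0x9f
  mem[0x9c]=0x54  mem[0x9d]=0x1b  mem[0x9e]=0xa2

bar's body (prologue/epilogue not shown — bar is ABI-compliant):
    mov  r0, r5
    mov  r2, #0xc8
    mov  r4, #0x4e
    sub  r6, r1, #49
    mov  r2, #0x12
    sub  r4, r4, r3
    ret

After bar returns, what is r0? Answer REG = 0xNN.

REG = 0xfd

prologue: push r2 → mem[0x9e]=0x7f, sp=0x9e
prologue: push r6 → mem[0x9d]=0x18, sp=0x9d
body[0] mov  r0, r5 → r0=0xfd
body[1] mov  r2, #0xc8 → r2=0xc8
body[2] mov  r4, #0x4e → r4=0x4e
body[3] sub  r6, r1, #49 → r6=0x99
body[4] mov  r2, #0x12 → r2=0x12
body[5] sub  r4, r4, r3 → r4=0xe7
epilogue: pop r6=0x18, sp=0x9e
epilogue: pop r2=0x7f, sp=0x9f
r0 is caller-saved → body value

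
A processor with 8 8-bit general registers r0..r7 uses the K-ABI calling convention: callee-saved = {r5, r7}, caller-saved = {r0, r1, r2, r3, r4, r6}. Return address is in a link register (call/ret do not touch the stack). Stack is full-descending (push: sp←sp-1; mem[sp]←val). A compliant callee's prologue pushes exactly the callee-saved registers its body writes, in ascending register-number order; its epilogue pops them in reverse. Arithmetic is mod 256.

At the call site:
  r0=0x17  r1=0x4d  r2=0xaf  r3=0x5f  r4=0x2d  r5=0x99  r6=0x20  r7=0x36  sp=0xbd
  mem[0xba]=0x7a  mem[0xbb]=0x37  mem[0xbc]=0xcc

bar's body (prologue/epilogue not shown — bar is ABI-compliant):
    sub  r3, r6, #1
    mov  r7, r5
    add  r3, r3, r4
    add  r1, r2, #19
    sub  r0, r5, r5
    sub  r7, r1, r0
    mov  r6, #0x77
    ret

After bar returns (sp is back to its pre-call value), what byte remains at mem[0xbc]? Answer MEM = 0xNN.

MEM = 0x36

prologue: push r7 -> mem[0xbc]=0x36, sp=0xbc
body[0] sub  r3, r6, #1 -> r3=0x1f
body[1] mov  r7, r5 -> r7=0x99
body[2] add  r3, r3, r4 -> r3=0x4c
body[3] add  r1, r2, #19 -> r1=0xc2
body[4] sub  r0, r5, r5 -> r0=0x00
body[5] sub  r7, r1, r0 -> r7=0xc2
body[6] mov  r6, #0x77 -> r6=0x77
epilogue: pop r7=0x36, sp=0xbd
prologue pushed ['r7'] at ['0xbc']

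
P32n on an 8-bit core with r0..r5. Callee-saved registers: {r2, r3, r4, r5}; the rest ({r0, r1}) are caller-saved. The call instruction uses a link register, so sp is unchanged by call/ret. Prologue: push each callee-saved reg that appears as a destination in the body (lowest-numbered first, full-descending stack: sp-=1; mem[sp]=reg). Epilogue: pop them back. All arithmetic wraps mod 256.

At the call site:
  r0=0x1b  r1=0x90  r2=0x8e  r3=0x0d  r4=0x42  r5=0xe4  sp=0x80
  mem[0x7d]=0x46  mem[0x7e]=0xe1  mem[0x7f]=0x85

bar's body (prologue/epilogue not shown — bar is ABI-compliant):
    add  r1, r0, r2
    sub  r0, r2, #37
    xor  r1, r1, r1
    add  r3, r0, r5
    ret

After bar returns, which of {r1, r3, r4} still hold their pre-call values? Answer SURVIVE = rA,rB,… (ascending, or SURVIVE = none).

SURVIVE = r3,r4

prologue: push r3 -> mem[0x7f]=0x0d, sp=0x7f
body[0] add  r1, r0, r2 -> r1=0xa9
body[1] sub  r0, r2, #37 -> r0=0x69
body[2] xor  r1, r1, r1 -> r1=0x00
body[3] add  r3, r0, r5 -> r3=0x4d
epilogue: pop r3=0x0d, sp=0x80
r1: caller-saved, written=True
r3: callee-saved, written=True
r4: callee-saved, written=False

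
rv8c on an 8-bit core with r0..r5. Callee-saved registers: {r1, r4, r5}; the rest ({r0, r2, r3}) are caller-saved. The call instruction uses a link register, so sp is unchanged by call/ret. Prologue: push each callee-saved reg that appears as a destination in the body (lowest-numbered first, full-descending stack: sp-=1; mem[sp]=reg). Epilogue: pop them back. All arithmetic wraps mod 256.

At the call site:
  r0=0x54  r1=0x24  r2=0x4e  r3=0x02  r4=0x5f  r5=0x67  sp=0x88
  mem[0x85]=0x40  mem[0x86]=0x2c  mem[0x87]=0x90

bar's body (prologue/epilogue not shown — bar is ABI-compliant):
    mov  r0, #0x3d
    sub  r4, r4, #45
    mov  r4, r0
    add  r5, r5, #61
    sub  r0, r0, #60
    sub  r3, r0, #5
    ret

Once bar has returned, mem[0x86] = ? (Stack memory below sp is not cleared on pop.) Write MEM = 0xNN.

prologue: push r4 -> mem[0x87]=0x5f, sp=0x87
prologue: push r5 -> mem[0x86]=0x67, sp=0x86
body[0] mov  r0, #0x3d -> r0=0x3d
body[1] sub  r4, r4, #45 -> r4=0x32
body[2] mov  r4, r0 -> r4=0x3d
body[3] add  r5, r5, #61 -> r5=0xa4
body[4] sub  r0, r0, #60 -> r0=0x01
body[5] sub  r3, r0, #5 -> r3=0xfc
epilogue: pop r5=0x67, sp=0x87
epilogue: pop r4=0x5f, sp=0x88
prologue pushed ['r4', 'r5'] at ['0x87', '0x86']

MEM = 0x67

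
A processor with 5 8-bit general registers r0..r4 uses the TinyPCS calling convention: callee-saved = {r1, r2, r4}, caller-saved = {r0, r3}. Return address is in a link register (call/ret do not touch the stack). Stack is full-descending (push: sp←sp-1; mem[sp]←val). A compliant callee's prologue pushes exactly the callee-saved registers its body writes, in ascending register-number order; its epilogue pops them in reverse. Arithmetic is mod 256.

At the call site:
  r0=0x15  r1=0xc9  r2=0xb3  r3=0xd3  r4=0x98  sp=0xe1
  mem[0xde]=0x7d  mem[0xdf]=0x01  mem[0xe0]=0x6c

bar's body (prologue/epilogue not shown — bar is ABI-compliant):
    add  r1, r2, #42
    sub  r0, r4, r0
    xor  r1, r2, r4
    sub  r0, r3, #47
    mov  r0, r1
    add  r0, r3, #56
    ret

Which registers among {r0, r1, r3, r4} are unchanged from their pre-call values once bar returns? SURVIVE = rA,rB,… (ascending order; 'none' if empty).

SURVIVE = r1,r3,r4

prologue: push r1 → mem[0xe0]=0xc9, sp=0xe0
body[0] add  r1, r2, #42 → r1=0xdd
body[1] sub  r0, r4, r0 → r0=0x83
body[2] xor  r1, r2, r4 → r1=0x2b
body[3] sub  r0, r3, #47 → r0=0xa4
body[4] mov  r0, r1 → r0=0x2b
body[5] add  r0, r3, #56 → r0=0x0b
epilogue: pop r1=0xc9, sp=0xe1
r0: caller-saved, written=True
r1: callee-saved, written=True
r3: caller-saved, written=False
r4: callee-saved, written=False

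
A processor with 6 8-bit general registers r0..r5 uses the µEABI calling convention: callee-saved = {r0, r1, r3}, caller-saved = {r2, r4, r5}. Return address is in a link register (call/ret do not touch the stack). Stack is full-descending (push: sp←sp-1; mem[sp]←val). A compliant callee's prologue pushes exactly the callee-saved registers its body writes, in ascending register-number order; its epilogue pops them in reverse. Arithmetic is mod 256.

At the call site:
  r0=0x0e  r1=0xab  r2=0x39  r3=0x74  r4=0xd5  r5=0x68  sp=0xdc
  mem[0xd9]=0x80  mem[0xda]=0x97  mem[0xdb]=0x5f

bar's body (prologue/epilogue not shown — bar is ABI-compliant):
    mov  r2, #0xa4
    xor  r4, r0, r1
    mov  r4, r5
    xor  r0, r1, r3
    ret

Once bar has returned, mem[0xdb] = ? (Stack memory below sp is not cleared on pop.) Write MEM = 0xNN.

MEM = 0x0e

prologue: push r0 → mem[0xdb]=0x0e, sp=0xdb
body[0] mov  r2, #0xa4 → r2=0xa4
body[1] xor  r4, r0, r1 → r4=0xa5
body[2] mov  r4, r5 → r4=0x68
body[3] xor  r0, r1, r3 → r0=0xdf
epilogue: pop r0=0x0e, sp=0xdc
prologue pushed ['r0'] at ['0xdb']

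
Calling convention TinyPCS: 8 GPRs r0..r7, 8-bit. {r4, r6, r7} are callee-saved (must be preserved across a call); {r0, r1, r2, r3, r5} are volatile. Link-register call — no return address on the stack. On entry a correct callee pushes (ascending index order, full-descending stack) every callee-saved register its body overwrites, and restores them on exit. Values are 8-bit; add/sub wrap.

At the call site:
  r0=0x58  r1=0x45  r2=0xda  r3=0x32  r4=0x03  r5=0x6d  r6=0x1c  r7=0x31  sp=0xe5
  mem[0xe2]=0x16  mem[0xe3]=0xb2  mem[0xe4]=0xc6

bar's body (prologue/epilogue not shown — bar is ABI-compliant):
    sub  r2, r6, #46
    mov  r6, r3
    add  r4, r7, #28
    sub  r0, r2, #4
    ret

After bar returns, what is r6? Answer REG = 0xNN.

REG = 0x1c

prologue: push r4 -> mem[0xe4]=0x03, sp=0xe4
prologue: push r6 -> mem[0xe3]=0x1c, sp=0xe3
body[0] sub  r2, r6, #46 -> r2=0xee
body[1] mov  r6, r3 -> r6=0x32
body[2] add  r4, r7, #28 -> r4=0x4d
body[3] sub  r0, r2, #4 -> r0=0xea
epilogue: pop r6=0x1c, sp=0xe4
epilogue: pop r4=0x03, sp=0xe5
r6 is callee-saved -> restored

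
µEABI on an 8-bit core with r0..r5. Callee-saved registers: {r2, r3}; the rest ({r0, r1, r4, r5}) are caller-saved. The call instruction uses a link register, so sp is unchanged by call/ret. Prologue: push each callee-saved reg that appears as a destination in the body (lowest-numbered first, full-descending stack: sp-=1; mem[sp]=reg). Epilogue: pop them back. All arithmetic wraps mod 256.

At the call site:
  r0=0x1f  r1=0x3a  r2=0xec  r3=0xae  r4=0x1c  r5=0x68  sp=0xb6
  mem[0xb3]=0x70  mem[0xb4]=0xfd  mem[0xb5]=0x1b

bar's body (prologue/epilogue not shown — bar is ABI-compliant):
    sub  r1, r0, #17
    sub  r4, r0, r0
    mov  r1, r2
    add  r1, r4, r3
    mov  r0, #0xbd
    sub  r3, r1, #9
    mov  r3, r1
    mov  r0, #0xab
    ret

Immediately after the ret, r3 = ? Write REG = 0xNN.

REG = 0xae

prologue: push r3 -> mem[0xb5]=0xae, sp=0xb5
body[0] sub  r1, r0, #17 -> r1=0x0e
body[1] sub  r4, r0, r0 -> r4=0x00
body[2] mov  r1, r2 -> r1=0xec
body[3] add  r1, r4, r3 -> r1=0xae
body[4] mov  r0, #0xbd -> r0=0xbd
body[5] sub  r3, r1, #9 -> r3=0xa5
body[6] mov  r3, r1 -> r3=0xae
body[7] mov  r0, #0xab -> r0=0xab
epilogue: pop r3=0xae, sp=0xb6
r3 is callee-saved -> restored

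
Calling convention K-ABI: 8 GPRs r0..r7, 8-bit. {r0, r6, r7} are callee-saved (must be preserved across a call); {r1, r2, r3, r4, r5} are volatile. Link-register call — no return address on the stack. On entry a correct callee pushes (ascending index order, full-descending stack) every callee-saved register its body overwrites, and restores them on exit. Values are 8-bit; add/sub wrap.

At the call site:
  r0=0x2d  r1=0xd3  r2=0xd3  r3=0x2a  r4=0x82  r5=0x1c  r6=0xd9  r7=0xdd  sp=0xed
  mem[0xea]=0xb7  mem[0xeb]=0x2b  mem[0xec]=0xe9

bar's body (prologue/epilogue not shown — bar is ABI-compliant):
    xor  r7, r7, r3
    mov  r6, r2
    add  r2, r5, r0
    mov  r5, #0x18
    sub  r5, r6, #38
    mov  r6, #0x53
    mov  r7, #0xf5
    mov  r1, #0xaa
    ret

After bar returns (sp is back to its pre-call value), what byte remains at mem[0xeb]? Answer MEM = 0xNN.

MEM = 0xdd

prologue: push r6 -> mem[0xec]=0xd9, sp=0xec
prologue: push r7 -> mem[0xeb]=0xdd, sp=0xeb
body[0] xor  r7, r7, r3 -> r7=0xf7
body[1] mov  r6, r2 -> r6=0xd3
body[2] add  r2, r5, r0 -> r2=0x49
body[3] mov  r5, #0x18 -> r5=0x18
body[4] sub  r5, r6, #38 -> r5=0xad
body[5] mov  r6, #0x53 -> r6=0x53
body[6] mov  r7, #0xf5 -> r7=0xf5
body[7] mov  r1, #0xaa -> r1=0xaa
epilogue: pop r7=0xdd, sp=0xec
epilogue: pop r6=0xd9, sp=0xed
prologue pushed ['r6', 'r7'] at ['0xec', '0xeb']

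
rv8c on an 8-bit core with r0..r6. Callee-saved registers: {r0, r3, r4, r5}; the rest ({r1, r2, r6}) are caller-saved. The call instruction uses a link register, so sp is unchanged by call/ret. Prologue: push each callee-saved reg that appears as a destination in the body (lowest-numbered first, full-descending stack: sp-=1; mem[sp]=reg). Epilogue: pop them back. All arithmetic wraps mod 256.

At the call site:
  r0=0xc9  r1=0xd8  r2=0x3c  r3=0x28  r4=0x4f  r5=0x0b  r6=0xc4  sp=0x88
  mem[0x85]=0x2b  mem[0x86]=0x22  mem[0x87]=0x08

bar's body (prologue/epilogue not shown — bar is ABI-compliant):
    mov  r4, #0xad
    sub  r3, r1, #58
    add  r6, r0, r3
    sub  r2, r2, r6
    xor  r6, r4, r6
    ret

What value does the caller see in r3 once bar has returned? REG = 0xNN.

prologue: push r3 -> mem[0x87]=0x28, sp=0x87
prologue: push r4 -> mem[0x86]=0x4f, sp=0x86
body[0] mov  r4, #0xad -> r4=0xad
body[1] sub  r3, r1, #58 -> r3=0x9e
body[2] add  r6, r0, r3 -> r6=0x67
body[3] sub  r2, r2, r6 -> r2=0xd5
body[4] xor  r6, r4, r6 -> r6=0xca
epilogue: pop r4=0x4f, sp=0x87
epilogue: pop r3=0x28, sp=0x88
r3 is callee-saved -> restored

REG = 0x28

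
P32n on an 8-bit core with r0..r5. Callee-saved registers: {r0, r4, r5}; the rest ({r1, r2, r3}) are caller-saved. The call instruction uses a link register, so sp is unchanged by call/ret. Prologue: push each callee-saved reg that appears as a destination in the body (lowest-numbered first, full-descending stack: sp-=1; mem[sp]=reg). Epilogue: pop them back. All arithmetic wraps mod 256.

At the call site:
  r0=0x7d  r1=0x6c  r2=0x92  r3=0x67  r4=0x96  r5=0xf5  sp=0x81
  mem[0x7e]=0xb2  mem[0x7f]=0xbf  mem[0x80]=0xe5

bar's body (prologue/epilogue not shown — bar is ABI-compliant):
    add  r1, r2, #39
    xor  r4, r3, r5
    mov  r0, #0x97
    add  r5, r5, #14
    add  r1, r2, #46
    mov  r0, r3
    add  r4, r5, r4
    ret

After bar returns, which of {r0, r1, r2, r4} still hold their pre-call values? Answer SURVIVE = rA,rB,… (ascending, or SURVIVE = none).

prologue: push r0 → mem[0x80]=0x7d, sp=0x80
prologue: push r4 → mem[0x7f]=0x96, sp=0x7f
prologue: push r5 → mem[0x7e]=0xf5, sp=0x7e
body[0] add  r1, r2, #39 → r1=0xb9
body[1] xor  r4, r3, r5 → r4=0x92
body[2] mov  r0, #0x97 → r0=0x97
body[3] add  r5, r5, #14 → r5=0x03
body[4] add  r1, r2, #46 → r1=0xc0
body[5] mov  r0, r3 → r0=0x67
body[6] add  r4, r5, r4 → r4=0x95
epilogue: pop r5=0xf5, sp=0x7f
epilogue: pop r4=0x96, sp=0x80
epilogue: pop r0=0x7d, sp=0x81
r0: callee-saved, written=True
r1: caller-saved, written=True
r2: caller-saved, written=False
r4: callee-saved, written=True

SURVIVE = r0,r2,r4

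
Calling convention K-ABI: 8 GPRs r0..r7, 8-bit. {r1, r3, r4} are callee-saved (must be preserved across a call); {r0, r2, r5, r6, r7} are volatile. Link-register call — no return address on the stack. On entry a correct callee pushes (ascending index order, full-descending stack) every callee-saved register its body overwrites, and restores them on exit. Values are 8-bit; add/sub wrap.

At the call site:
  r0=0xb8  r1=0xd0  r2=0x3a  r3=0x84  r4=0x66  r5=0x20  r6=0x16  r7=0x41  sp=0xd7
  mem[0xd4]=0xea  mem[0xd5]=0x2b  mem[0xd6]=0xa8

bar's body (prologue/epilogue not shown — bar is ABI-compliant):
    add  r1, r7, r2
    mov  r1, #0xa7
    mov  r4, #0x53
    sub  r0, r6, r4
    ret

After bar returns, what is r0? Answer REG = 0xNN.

prologue: push r1 → mem[0xd6]=0xd0, sp=0xd6
prologue: push r4 → mem[0xd5]=0x66, sp=0xd5
body[0] add  r1, r7, r2 → r1=0x7b
body[1] mov  r1, #0xa7 → r1=0xa7
body[2] mov  r4, #0x53 → r4=0x53
body[3] sub  r0, r6, r4 → r0=0xc3
epilogue: pop r4=0x66, sp=0xd6
epilogue: pop r1=0xd0, sp=0xd7
r0 is caller-saved → body value

REG = 0xc3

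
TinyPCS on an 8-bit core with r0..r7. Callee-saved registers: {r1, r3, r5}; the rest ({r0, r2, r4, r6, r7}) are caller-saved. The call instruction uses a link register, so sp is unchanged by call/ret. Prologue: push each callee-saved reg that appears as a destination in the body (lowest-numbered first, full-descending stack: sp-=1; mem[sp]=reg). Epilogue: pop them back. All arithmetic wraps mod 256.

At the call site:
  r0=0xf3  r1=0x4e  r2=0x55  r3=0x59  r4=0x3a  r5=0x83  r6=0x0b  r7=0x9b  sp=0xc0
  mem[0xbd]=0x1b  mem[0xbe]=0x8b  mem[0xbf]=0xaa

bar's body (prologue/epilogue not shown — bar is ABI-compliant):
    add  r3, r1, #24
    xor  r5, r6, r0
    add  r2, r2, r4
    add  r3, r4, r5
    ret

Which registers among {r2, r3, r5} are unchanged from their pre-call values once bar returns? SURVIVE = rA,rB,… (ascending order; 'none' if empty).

SURVIVE = r3,r5

prologue: push r3 → mem[0xbf]=0x59, sp=0xbf
prologue: push r5 → mem[0xbe]=0x83, sp=0xbe
body[0] add  r3, r1, #24 → r3=0x66
body[1] xor  r5, r6, r0 → r5=0xf8
body[2] add  r2, r2, r4 → r2=0x8f
body[3] add  r3, r4, r5 → r3=0x32
epilogue: pop r5=0x83, sp=0xbf
epilogue: pop r3=0x59, sp=0xc0
r2: caller-saved, written=True
r3: callee-saved, written=True
r5: callee-saved, written=True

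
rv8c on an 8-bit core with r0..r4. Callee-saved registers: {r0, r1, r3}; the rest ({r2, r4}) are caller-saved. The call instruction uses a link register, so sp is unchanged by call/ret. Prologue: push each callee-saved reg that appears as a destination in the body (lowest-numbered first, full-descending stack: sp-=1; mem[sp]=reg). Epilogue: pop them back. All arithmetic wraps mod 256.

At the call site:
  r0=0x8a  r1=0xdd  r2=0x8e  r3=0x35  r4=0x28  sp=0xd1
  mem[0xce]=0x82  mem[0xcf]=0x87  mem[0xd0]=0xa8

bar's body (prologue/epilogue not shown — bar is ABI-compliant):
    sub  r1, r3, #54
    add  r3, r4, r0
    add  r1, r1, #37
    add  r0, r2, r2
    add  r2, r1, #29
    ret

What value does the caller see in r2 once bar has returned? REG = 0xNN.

REG = 0x41

prologue: push r0 -> mem[0xd0]=0x8a, sp=0xd0
prologue: push r1 -> mem[0xcf]=0xdd, sp=0xcf
prologue: push r3 -> mem[0xce]=0x35, sp=0xce
body[0] sub  r1, r3, #54 -> r1=0xff
body[1] add  r3, r4, r0 -> r3=0xb2
body[2] add  r1, r1, #37 -> r1=0x24
body[3] add  r0, r2, r2 -> r0=0x1c
body[4] add  r2, r1, #29 -> r2=0x41
epilogue: pop r3=0x35, sp=0xcf
epilogue: pop r1=0xdd, sp=0xd0
epilogue: pop r0=0x8a, sp=0xd1
r2 is caller-saved -> body value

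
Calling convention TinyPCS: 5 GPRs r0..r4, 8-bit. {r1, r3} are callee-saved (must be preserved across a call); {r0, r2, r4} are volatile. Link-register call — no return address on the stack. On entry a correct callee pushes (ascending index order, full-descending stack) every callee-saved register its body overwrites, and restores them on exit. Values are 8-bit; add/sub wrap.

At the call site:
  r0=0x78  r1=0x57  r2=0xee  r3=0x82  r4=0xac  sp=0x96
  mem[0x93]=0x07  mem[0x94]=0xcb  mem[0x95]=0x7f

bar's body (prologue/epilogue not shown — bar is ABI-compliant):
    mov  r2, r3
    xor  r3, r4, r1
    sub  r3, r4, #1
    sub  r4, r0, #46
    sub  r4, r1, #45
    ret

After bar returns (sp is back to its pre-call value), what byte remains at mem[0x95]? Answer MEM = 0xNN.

prologue: push r3 → mem[0x95]=0x82, sp=0x95
body[0] mov  r2, r3 → r2=0x82
body[1] xor  r3, r4, r1 → r3=0xfb
body[2] sub  r3, r4, #1 → r3=0xab
body[3] sub  r4, r0, #46 → r4=0x4a
body[4] sub  r4, r1, #45 → r4=0x2a
epilogue: pop r3=0x82, sp=0x96
prologue pushed ['r3'] at ['0x95']

MEM = 0x82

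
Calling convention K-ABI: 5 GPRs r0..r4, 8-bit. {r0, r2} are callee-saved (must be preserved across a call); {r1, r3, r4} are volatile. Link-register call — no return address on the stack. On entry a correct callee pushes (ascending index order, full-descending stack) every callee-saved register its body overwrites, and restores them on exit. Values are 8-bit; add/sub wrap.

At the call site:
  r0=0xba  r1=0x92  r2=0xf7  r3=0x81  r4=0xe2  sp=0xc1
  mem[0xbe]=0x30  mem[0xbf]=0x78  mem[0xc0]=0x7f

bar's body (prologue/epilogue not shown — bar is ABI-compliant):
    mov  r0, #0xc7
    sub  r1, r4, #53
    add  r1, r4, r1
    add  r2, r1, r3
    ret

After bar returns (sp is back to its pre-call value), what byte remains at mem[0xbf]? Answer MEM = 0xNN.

prologue: push r0 -> mem[0xc0]=0xba, sp=0xc0
prologue: push r2 -> mem[0xbf]=0xf7, sp=0xbf
body[0] mov  r0, #0xc7 -> r0=0xc7
body[1] sub  r1, r4, #53 -> r1=0xad
body[2] add  r1, r4, r1 -> r1=0x8f
body[3] add  r2, r1, r3 -> r2=0x10
epilogue: pop r2=0xf7, sp=0xc0
epilogue: pop r0=0xba, sp=0xc1
prologue pushed ['r0', 'r2'] at ['0xc0', '0xbf']

MEM = 0xf7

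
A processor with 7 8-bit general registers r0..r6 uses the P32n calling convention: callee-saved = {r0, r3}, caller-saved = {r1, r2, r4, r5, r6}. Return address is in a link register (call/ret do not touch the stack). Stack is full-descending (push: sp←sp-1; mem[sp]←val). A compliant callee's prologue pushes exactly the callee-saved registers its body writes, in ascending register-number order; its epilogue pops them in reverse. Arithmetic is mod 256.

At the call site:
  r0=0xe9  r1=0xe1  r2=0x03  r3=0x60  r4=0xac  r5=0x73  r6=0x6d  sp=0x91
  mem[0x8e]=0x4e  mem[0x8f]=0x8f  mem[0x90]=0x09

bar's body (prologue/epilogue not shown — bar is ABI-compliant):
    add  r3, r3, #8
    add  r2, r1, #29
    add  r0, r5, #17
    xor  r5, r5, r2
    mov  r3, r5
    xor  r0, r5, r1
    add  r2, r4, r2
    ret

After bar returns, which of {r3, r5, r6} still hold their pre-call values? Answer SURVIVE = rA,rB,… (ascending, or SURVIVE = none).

SURVIVE = r3,r6

prologue: push r0 -> mem[0x90]=0xe9, sp=0x90
prologue: push r3 -> mem[0x8f]=0x60, sp=0x8f
body[0] add  r3, r3, #8 -> r3=0x68
body[1] add  r2, r1, #29 -> r2=0xfe
body[2] add  r0, r5, #17 -> r0=0x84
body[3] xor  r5, r5, r2 -> r5=0x8d
body[4] mov  r3, r5 -> r3=0x8d
body[5] xor  r0, r5, r1 -> r0=0x6c
body[6] add  r2, r4, r2 -> r2=0xaa
epilogue: pop r3=0x60, sp=0x90
epilogue: pop r0=0xe9, sp=0x91
r3: callee-saved, written=True
r5: caller-saved, written=True
r6: caller-saved, written=False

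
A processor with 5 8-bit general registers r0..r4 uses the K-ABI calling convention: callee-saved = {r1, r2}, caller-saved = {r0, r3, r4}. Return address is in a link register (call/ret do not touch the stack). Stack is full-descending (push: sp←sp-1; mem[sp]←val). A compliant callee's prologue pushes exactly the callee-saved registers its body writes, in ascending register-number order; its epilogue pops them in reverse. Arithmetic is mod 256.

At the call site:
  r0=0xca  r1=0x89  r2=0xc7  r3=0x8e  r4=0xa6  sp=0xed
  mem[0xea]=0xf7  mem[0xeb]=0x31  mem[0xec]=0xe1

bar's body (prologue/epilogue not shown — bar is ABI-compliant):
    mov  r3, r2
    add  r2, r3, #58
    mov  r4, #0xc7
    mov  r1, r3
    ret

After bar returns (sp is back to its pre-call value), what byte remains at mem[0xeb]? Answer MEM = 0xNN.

MEM = 0xc7

prologue: push r1 -> mem[0xec]=0x89, sp=0xec
prologue: push r2 -> mem[0xeb]=0xc7, sp=0xeb
body[0] mov  r3, r2 -> r3=0xc7
body[1] add  r2, r3, #58 -> r2=0x01
body[2] mov  r4, #0xc7 -> r4=0xc7
body[3] mov  r1, r3 -> r1=0xc7
epilogue: pop r2=0xc7, sp=0xec
epilogue: pop r1=0x89, sp=0xed
prologue pushed ['r1', 'r2'] at ['0xec', '0xeb']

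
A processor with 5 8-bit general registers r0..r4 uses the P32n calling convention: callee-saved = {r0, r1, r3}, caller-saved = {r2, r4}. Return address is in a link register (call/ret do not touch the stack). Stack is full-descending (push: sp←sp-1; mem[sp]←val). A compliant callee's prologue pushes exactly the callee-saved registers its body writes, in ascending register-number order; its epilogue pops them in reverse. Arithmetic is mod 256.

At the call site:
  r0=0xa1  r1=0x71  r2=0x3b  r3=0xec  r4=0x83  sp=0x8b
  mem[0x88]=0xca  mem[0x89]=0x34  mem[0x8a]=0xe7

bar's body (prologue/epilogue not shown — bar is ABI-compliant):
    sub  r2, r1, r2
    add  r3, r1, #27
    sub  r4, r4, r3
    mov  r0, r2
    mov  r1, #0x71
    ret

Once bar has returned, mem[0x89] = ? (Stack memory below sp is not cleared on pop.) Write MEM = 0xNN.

MEM = 0x71

prologue: push r0 -> mem[0x8a]=0xa1, sp=0x8a
prologue: push r1 -> mem[0x89]=0x71, sp=0x89
prologue: push r3 -> mem[0x88]=0xec, sp=0x88
body[0] sub  r2, r1, r2 -> r2=0x36
body[1] add  r3, r1, #27 -> r3=0x8c
body[2] sub  r4, r4, r3 -> r4=0xf7
body[3] mov  r0, r2 -> r0=0x36
body[4] mov  r1, #0x71 -> r1=0x71
epilogue: pop r3=0xec, sp=0x89
epilogue: pop r1=0x71, sp=0x8a
epilogue: pop r0=0xa1, sp=0x8b
prologue pushed ['r0', 'r1', 'r3'] at ['0x8a', '0x89', '0x88']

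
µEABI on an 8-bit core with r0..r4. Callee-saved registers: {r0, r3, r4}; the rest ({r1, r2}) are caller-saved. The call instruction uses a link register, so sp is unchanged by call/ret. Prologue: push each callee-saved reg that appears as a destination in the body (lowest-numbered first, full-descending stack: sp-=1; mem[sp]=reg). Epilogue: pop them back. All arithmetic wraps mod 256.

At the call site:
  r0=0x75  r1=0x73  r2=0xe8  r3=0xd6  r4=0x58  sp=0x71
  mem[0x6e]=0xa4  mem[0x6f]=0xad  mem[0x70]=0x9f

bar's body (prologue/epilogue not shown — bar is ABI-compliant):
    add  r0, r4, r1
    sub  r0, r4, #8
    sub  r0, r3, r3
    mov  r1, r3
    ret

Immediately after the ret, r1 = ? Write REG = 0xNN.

REG = 0xd6

prologue: push r0 -> mem[0x70]=0x75, sp=0x70
body[0] add  r0, r4, r1 -> r0=0xcb
body[1] sub  r0, r4, #8 -> r0=0x50
body[2] sub  r0, r3, r3 -> r0=0x00
body[3] mov  r1, r3 -> r1=0xd6
epilogue: pop r0=0x75, sp=0x71
r1 is caller-saved -> body value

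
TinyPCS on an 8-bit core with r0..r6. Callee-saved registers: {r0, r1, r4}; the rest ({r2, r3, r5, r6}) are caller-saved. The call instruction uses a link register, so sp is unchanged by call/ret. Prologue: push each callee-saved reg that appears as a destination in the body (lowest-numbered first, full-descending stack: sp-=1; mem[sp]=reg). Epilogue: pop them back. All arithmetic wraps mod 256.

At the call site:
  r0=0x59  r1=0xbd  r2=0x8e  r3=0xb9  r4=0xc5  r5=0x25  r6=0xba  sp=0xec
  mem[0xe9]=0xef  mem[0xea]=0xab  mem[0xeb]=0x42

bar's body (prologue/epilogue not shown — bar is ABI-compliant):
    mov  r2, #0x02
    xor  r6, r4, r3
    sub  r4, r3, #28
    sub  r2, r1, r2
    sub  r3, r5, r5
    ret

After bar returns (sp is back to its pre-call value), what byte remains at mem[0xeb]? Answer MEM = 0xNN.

MEM = 0xc5

prologue: push r4 -> mem[0xeb]=0xc5, sp=0xeb
body[0] mov  r2, #0x02 -> r2=0x02
body[1] xor  r6, r4, r3 -> r6=0x7c
body[2] sub  r4, r3, #28 -> r4=0x9d
body[3] sub  r2, r1, r2 -> r2=0xbb
body[4] sub  r3, r5, r5 -> r3=0x00
epilogue: pop r4=0xc5, sp=0xec
prologue pushed ['r4'] at ['0xeb']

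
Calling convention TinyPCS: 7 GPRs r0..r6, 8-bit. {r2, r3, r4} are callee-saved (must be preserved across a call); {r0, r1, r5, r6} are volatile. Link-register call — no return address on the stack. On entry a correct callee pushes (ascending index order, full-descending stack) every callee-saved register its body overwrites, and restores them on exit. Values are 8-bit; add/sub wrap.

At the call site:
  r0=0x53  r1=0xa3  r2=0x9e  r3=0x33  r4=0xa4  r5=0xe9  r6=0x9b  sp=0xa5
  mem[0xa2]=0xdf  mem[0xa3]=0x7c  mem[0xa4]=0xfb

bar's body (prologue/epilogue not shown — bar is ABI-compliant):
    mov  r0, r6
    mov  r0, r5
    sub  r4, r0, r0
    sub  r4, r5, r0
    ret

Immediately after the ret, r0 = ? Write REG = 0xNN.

REG = 0xe9

prologue: push r4 → mem[0xa4]=0xa4, sp=0xa4
body[0] mov  r0, r6 → r0=0x9b
body[1] mov  r0, r5 → r0=0xe9
body[2] sub  r4, r0, r0 → r4=0x00
body[3] sub  r4, r5, r0 → r4=0x00
epilogue: pop r4=0xa4, sp=0xa5
r0 is caller-saved → body value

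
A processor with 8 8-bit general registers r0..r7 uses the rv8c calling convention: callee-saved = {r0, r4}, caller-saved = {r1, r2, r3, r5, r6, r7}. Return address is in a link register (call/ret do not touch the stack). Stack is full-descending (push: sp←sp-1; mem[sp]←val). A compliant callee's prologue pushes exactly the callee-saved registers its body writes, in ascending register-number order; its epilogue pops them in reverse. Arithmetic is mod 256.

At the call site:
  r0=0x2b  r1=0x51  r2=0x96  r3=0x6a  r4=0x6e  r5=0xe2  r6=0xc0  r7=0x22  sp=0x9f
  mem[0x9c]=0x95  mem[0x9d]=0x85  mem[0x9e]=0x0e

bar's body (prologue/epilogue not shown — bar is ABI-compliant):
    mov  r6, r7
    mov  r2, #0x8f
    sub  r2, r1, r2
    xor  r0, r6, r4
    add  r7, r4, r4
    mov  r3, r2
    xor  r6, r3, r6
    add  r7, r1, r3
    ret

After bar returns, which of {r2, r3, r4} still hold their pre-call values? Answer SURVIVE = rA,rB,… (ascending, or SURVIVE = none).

SURVIVE = r4

prologue: push r0 -> mem[0x9e]=0x2b, sp=0x9e
body[0] mov  r6, r7 -> r6=0x22
body[1] mov  r2, #0x8f -> r2=0x8f
body[2] sub  r2, r1, r2 -> r2=0xc2
body[3] xor  r0, r6, r4 -> r0=0x4c
body[4] add  r7, r4, r4 -> r7=0xdc
body[5] mov  r3, r2 -> r3=0xc2
body[6] xor  r6, r3, r6 -> r6=0xe0
body[7] add  r7, r1, r3 -> r7=0x13
epilogue: pop r0=0x2b, sp=0x9f
r2: caller-saved, written=True
r3: caller-saved, written=True
r4: callee-saved, written=False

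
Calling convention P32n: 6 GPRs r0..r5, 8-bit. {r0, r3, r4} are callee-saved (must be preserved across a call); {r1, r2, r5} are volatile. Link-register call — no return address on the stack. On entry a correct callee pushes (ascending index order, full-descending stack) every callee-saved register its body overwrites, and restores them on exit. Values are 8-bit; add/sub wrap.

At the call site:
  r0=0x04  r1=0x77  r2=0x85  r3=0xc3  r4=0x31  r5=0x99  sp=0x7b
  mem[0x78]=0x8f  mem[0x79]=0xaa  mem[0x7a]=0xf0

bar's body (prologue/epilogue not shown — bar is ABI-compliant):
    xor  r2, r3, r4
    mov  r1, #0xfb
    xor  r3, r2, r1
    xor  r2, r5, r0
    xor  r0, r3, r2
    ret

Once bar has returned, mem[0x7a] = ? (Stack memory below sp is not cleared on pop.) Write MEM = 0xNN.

prologue: push r0 → mem[0x7a]=0x04, sp=0x7a
prologue: push r3 → mem[0x79]=0xc3, sp=0x79
body[0] xor  r2, r3, r4 → r2=0xf2
body[1] mov  r1, #0xfb → r1=0xfb
body[2] xor  r3, r2, r1 → r3=0x09
body[3] xor  r2, r5, r0 → r2=0x9d
body[4] xor  r0, r3, r2 → r0=0x94
epilogue: pop r3=0xc3, sp=0x7a
epilogue: pop r0=0x04, sp=0x7b
prologue pushed ['r0', 'r3'] at ['0x7a', '0x79']

MEM = 0x04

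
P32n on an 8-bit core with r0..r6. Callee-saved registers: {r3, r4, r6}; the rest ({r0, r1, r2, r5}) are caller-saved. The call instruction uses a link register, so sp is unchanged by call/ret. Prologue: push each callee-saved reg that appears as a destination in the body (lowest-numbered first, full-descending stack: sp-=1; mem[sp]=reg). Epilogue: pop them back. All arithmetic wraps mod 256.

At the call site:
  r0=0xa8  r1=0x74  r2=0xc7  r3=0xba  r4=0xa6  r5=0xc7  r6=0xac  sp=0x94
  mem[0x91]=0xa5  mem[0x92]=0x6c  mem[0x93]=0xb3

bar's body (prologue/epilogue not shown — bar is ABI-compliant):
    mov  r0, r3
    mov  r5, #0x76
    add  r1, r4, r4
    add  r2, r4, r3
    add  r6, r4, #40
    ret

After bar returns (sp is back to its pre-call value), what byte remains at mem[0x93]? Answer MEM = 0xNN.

MEM = 0xac

prologue: push r6 → mem[0x93]=0xac, sp=0x93
body[0] mov  r0, r3 → r0=0xba
body[1] mov  r5, #0x76 → r5=0x76
body[2] add  r1, r4, r4 → r1=0x4c
body[3] add  r2, r4, r3 → r2=0x60
body[4] add  r6, r4, #40 → r6=0xce
epilogue: pop r6=0xac, sp=0x94
prologue pushed ['r6'] at ['0x93']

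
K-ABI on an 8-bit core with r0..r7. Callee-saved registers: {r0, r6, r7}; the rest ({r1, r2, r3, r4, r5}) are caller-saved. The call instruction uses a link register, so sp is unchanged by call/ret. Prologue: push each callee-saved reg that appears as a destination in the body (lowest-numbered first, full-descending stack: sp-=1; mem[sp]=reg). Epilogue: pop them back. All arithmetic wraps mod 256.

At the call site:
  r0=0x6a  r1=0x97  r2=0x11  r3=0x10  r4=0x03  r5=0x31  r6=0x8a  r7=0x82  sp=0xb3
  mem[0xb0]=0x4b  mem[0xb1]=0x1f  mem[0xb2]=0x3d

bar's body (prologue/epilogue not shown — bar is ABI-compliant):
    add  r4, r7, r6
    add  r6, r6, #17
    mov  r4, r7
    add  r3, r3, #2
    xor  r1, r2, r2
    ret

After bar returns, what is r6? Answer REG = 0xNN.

prologue: push r6 → mem[0xb2]=0x8a, sp=0xb2
body[0] add  r4, r7, r6 → r4=0x0c
body[1] add  r6, r6, #17 → r6=0x9b
body[2] mov  r4, r7 → r4=0x82
body[3] add  r3, r3, #2 → r3=0x12
body[4] xor  r1, r2, r2 → r1=0x00
epilogue: pop r6=0x8a, sp=0xb3
r6 is callee-saved → restored

REG = 0x8a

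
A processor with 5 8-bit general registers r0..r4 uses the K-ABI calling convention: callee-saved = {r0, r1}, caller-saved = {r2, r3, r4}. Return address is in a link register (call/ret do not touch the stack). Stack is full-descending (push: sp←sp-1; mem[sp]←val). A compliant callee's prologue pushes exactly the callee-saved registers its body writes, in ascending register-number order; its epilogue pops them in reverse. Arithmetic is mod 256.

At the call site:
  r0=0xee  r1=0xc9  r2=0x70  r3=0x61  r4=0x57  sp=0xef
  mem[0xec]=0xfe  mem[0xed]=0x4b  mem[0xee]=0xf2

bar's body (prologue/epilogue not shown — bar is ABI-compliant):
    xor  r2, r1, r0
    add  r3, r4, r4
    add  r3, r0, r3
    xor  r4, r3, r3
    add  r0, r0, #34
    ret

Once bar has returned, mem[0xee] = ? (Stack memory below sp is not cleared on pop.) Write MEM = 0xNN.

MEM = 0xee

prologue: push r0 → mem[0xee]=0xee, sp=0xee
body[0] xor  r2, r1, r0 → r2=0x27
body[1] add  r3, r4, r4 → r3=0xae
body[2] add  r3, r0, r3 → r3=0x9c
body[3] xor  r4, r3, r3 → r4=0x00
body[4] add  r0, r0, #34 → r0=0x10
epilogue: pop r0=0xee, sp=0xef
prologue pushed ['r0'] at ['0xee']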